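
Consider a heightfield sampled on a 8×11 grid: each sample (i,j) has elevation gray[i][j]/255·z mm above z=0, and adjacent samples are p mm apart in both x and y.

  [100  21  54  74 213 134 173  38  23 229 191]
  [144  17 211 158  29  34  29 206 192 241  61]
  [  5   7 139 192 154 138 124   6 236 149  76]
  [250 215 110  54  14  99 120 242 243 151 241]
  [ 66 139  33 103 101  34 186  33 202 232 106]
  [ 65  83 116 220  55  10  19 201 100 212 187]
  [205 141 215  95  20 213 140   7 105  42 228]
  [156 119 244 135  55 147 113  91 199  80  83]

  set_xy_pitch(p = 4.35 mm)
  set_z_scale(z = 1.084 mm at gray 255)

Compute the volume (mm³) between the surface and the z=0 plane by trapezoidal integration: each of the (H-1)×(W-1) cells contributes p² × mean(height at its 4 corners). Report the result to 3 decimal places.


690.771

height_mm = gray/255 × 1.084; cell vol = 4.35² × mean(4 corners)
unit = 4.35² × 1.084 / (4×255) = 0.0201098 mm³ per gray-sum
row 0: Σ corner-gray over 10 cells = 4648  → 93.4703
row 1: Σ corner-gray over 10 cells = 4810  → 96.7281
row 2: Σ corner-gray over 10 cells = 5358  → 107.7483
row 3: Σ corner-gray over 10 cells = 5285  → 106.2803
row 4: Σ corner-gray over 10 cells = 4582  → 92.1431
row 5: Σ corner-gray over 10 cells = 4673  → 93.9731
row 6: Σ corner-gray over 10 cells = 4994  → 100.4283
Σ rows: total corner-gray = 34350  → 690.7714 mm³


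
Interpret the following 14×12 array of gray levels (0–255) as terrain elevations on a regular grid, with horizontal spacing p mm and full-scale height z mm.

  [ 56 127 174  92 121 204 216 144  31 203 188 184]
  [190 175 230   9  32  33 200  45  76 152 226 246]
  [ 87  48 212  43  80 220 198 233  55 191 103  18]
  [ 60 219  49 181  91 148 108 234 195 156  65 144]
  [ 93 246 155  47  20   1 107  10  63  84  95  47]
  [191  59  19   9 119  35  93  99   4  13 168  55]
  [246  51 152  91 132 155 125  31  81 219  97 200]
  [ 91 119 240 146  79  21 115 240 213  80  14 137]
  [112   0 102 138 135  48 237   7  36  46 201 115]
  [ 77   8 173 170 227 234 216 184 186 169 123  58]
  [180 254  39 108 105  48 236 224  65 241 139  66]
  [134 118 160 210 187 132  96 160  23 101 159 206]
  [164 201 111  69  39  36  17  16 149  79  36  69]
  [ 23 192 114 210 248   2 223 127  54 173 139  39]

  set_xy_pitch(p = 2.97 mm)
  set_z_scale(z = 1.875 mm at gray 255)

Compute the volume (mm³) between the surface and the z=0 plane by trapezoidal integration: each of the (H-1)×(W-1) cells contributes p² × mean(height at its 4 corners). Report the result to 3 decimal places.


1109.844

height_mm = gray/255 × 1.875; cell vol = 2.97² × mean(4 corners)
unit = 2.97² × 1.875 / (4×255) = 0.0162149 mm³ per gray-sum
row 0: Σ corner-gray over 11 cells = 6032  → 97.8082
row 1: Σ corner-gray over 11 cells = 5663  → 91.8249
row 2: Σ corner-gray over 11 cells = 5967  → 96.7542
row 3: Σ corner-gray over 11 cells = 4892  → 79.3232
row 4: Σ corner-gray over 11 cells = 3278  → 53.1524
row 5: Σ corner-gray over 11 cells = 4196  → 68.0377
row 6: Σ corner-gray over 11 cells = 5476  → 88.7927
row 7: Σ corner-gray over 11 cells = 4889  → 79.2746
row 8: Σ corner-gray over 11 cells = 5642  → 91.4844
row 9: Σ corner-gray over 11 cells = 6679  → 108.2992
row 10: Σ corner-gray over 11 cells = 6196  → 100.4675
row 11: Σ corner-gray over 11 cells = 4771  → 77.3612
row 12: Σ corner-gray over 11 cells = 4765  → 77.2639
Σ rows: total corner-gray = 68446  → 1109.8443 mm³


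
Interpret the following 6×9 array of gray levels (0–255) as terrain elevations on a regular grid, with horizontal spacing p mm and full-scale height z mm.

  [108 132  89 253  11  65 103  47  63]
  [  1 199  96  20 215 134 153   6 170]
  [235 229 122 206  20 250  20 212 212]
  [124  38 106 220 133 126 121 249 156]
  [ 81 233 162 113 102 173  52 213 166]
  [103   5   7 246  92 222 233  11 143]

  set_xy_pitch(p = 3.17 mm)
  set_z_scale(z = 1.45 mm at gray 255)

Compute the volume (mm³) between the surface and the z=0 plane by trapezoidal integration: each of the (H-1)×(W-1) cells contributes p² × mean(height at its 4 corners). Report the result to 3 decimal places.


306.146

height_mm = gray/255 × 1.45; cell vol = 3.17² × mean(4 corners)
unit = 3.17² × 1.45 / (4×255) = 0.0142852 mm³ per gray-sum
row 0: Σ corner-gray over 8 cells = 3388  → 48.3983
row 1: Σ corner-gray over 8 cells = 4382  → 62.5978
row 2: Σ corner-gray over 8 cells = 4831  → 69.0118
row 3: Σ corner-gray over 8 cells = 4609  → 65.8405
row 4: Σ corner-gray over 8 cells = 4221  → 60.2978
Σ rows: total corner-gray = 21431  → 306.1461 mm³


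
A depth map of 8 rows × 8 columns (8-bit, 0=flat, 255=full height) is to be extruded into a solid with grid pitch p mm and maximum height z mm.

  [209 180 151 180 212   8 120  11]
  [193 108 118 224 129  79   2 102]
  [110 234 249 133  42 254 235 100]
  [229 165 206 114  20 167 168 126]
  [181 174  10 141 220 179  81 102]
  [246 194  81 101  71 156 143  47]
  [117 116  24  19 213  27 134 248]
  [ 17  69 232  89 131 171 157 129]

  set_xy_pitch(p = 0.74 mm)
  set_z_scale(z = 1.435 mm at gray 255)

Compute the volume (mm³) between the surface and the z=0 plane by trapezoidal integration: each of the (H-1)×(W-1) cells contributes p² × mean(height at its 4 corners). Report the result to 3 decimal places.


20.255

height_mm = gray/255 × 1.435; cell vol = 0.74² × mean(4 corners)
unit = 0.74² × 1.435 / (4×255) = 0.000770398 mm³ per gray-sum
row 0: Σ corner-gray over 7 cells = 3537  → 2.7249
row 1: Σ corner-gray over 7 cells = 4119  → 3.1733
row 2: Σ corner-gray over 7 cells = 4539  → 3.4968
row 3: Σ corner-gray over 7 cells = 3928  → 3.0261
row 4: Σ corner-gray over 7 cells = 3678  → 2.8335
row 5: Σ corner-gray over 7 cells = 3216  → 2.4776
row 6: Σ corner-gray over 7 cells = 3275  → 2.5231
Σ rows: total corner-gray = 26292  → 20.2553 mm³


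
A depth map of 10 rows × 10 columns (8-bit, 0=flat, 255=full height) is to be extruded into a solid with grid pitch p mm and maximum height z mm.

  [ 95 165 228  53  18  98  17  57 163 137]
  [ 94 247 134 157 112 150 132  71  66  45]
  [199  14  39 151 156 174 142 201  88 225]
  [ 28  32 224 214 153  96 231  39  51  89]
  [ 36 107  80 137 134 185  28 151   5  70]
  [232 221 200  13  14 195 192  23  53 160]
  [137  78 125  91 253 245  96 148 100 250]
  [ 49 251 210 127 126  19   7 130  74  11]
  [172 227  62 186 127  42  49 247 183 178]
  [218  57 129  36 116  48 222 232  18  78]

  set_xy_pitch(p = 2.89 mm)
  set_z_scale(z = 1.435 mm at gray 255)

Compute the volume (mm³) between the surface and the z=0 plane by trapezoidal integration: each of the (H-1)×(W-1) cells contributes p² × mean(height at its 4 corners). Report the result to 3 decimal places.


468.271

height_mm = gray/255 × 1.435; cell vol = 2.89² × mean(4 corners)
unit = 2.89² × 1.435 / (4×255) = 0.0117503 mm³ per gray-sum
row 0: Σ corner-gray over 9 cells = 4107  → 48.2583
row 1: Σ corner-gray over 9 cells = 4631  → 54.4154
row 2: Σ corner-gray over 9 cells = 4551  → 53.4754
row 3: Σ corner-gray over 9 cells = 3957  → 46.4958
row 4: Σ corner-gray over 9 cells = 3974  → 46.6955
row 5: Σ corner-gray over 9 cells = 4873  → 57.2590
row 6: Σ corner-gray over 9 cells = 4607  → 54.1334
row 7: Σ corner-gray over 9 cells = 4544  → 53.3932
row 8: Σ corner-gray over 9 cells = 4608  → 54.1452
Σ rows: total corner-gray = 39852  → 468.2713 mm³


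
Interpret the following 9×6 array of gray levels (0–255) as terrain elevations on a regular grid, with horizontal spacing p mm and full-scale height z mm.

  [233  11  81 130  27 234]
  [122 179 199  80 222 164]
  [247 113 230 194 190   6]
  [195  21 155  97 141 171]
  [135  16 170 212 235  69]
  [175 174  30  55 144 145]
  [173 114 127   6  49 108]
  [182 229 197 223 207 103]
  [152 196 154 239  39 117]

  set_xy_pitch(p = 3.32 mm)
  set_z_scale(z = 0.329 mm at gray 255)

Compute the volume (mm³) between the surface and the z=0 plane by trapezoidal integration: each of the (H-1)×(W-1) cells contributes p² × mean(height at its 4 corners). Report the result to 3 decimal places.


height_mm = gray/255 × 0.329; cell vol = 3.32² × mean(4 corners)
unit = 3.32² × 0.329 / (4×255) = 0.00355526 mm³ per gray-sum
row 0: Σ corner-gray over 5 cells = 2611  → 9.2828
row 1: Σ corner-gray over 5 cells = 3353  → 11.9208
row 2: Σ corner-gray over 5 cells = 2901  → 10.3138
row 3: Σ corner-gray over 5 cells = 2664  → 9.4712
row 4: Σ corner-gray over 5 cells = 2596  → 9.2295
row 5: Σ corner-gray over 5 cells = 1999  → 7.1070
row 6: Σ corner-gray over 5 cells = 2870  → 10.2036
row 7: Σ corner-gray over 5 cells = 3522  → 12.5216
Σ rows: total corner-gray = 22516  → 80.0503 mm³

80.050


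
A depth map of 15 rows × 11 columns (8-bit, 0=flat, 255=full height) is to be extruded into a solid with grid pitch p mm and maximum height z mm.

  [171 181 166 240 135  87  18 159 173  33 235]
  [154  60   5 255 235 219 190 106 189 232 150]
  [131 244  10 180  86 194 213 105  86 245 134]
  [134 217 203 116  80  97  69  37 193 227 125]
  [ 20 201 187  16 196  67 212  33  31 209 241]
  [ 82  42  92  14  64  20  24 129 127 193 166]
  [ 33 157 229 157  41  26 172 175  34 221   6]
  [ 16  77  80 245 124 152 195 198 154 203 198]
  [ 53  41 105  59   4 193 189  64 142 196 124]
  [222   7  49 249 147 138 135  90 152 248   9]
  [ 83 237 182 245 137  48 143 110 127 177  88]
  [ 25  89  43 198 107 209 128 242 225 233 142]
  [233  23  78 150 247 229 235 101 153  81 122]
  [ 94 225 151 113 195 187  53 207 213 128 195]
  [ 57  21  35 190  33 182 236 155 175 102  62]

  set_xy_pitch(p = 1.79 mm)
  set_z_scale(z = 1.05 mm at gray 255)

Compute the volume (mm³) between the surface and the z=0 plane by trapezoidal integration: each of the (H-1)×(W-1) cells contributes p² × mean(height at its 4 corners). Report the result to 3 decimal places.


253.692

height_mm = gray/255 × 1.05; cell vol = 1.79² × mean(4 corners)
unit = 1.79² × 1.05 / (4×255) = 0.00329834 mm³ per gray-sum
row 0: Σ corner-gray over 10 cells = 6076  → 20.0407
row 1: Σ corner-gray over 10 cells = 6277  → 20.7037
row 2: Σ corner-gray over 10 cells = 5728  → 18.8929
row 3: Σ corner-gray over 10 cells = 5302  → 17.4878
row 4: Σ corner-gray over 10 cells = 4223  → 13.9289
row 5: Σ corner-gray over 10 cells = 4121  → 13.5925
row 6: Σ corner-gray over 10 cells = 5533  → 18.2497
row 7: Σ corner-gray over 10 cells = 5233  → 17.2602
row 8: Σ corner-gray over 10 cells = 4824  → 15.9112
row 9: Σ corner-gray over 10 cells = 5644  → 18.6158
row 10: Σ corner-gray over 10 cells = 6098  → 20.1133
row 11: Σ corner-gray over 10 cells = 6064  → 20.0011
row 12: Σ corner-gray over 10 cells = 6182  → 20.3903
row 13: Σ corner-gray over 10 cells = 5610  → 18.5037
Σ rows: total corner-gray = 76915  → 253.6917 mm³


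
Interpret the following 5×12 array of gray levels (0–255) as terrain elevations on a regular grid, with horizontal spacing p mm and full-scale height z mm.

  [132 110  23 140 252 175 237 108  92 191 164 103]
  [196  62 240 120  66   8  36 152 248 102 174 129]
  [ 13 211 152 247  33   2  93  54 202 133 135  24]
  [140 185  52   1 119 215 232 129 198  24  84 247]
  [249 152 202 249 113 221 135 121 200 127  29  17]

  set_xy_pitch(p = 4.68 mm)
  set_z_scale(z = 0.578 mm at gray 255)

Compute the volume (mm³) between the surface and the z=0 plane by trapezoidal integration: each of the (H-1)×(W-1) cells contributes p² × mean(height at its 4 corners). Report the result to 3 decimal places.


284.431

height_mm = gray/255 × 0.578; cell vol = 4.68² × mean(4 corners)
unit = 4.68² × 0.578 / (4×255) = 0.0124114 mm³ per gray-sum
row 0: Σ corner-gray over 11 cells = 5960  → 73.9717
row 1: Σ corner-gray over 11 cells = 5302  → 65.8050
row 2: Σ corner-gray over 11 cells = 5426  → 67.3440
row 3: Σ corner-gray over 11 cells = 6229  → 77.3104
Σ rows: total corner-gray = 22917  → 284.4311 mm³


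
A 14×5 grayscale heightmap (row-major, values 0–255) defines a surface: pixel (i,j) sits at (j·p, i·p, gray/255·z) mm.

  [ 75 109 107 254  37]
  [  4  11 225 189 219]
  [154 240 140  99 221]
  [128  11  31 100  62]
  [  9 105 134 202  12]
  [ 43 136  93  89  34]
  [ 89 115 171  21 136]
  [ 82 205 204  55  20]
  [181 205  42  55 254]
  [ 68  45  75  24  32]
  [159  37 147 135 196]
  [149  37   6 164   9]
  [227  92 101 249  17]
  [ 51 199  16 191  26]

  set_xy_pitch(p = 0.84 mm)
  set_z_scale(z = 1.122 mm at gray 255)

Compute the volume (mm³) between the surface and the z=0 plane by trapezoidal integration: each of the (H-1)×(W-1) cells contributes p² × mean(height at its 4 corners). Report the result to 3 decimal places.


17.783

height_mm = gray/255 × 1.122; cell vol = 0.84² × mean(4 corners)
unit = 0.84² × 1.122 / (4×255) = 0.00077616 mm³ per gray-sum
row 0: Σ corner-gray over 4 cells = 2125  → 1.6493
row 1: Σ corner-gray over 4 cells = 2406  → 1.8674
row 2: Σ corner-gray over 4 cells = 1807  → 1.4025
row 3: Σ corner-gray over 4 cells = 1377  → 1.0688
row 4: Σ corner-gray over 4 cells = 1616  → 1.2543
row 5: Σ corner-gray over 4 cells = 1552  → 1.2046
row 6: Σ corner-gray over 4 cells = 1869  → 1.4506
row 7: Σ corner-gray over 4 cells = 2069  → 1.6059
row 8: Σ corner-gray over 4 cells = 1427  → 1.1076
row 9: Σ corner-gray over 4 cells = 1381  → 1.0719
row 10: Σ corner-gray over 4 cells = 1565  → 1.2147
row 11: Σ corner-gray over 4 cells = 1700  → 1.3195
row 12: Σ corner-gray over 4 cells = 2017  → 1.5655
Σ rows: total corner-gray = 22911  → 17.7826 mm³


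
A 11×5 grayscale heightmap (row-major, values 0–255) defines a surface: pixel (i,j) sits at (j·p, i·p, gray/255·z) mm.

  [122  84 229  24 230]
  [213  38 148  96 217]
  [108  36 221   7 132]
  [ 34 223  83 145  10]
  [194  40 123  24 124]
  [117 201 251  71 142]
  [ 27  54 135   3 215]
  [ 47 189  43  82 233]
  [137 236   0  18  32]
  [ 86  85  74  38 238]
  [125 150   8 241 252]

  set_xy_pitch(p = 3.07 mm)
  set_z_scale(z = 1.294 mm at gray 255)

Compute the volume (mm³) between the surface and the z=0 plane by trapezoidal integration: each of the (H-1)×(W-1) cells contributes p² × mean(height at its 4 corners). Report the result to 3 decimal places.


height_mm = gray/255 × 1.294; cell vol = 3.07² × mean(4 corners)
unit = 3.07² × 1.294 / (4×255) = 0.0119567 mm³ per gray-sum
row 0: Σ corner-gray over 4 cells = 2020  → 24.1525
row 1: Σ corner-gray over 4 cells = 1762  → 21.0677
row 2: Σ corner-gray over 4 cells = 1714  → 20.4938
row 3: Σ corner-gray over 4 cells = 1638  → 19.5851
row 4: Σ corner-gray over 4 cells = 1997  → 23.8775
row 5: Σ corner-gray over 4 cells = 1931  → 23.0884
row 6: Σ corner-gray over 4 cells = 1534  → 18.3416
row 7: Σ corner-gray over 4 cells = 1585  → 18.9513
row 8: Σ corner-gray over 4 cells = 1395  → 16.6796
row 9: Σ corner-gray over 4 cells = 1893  → 22.6340
Σ rows: total corner-gray = 17469  → 208.8714 mm³

208.871


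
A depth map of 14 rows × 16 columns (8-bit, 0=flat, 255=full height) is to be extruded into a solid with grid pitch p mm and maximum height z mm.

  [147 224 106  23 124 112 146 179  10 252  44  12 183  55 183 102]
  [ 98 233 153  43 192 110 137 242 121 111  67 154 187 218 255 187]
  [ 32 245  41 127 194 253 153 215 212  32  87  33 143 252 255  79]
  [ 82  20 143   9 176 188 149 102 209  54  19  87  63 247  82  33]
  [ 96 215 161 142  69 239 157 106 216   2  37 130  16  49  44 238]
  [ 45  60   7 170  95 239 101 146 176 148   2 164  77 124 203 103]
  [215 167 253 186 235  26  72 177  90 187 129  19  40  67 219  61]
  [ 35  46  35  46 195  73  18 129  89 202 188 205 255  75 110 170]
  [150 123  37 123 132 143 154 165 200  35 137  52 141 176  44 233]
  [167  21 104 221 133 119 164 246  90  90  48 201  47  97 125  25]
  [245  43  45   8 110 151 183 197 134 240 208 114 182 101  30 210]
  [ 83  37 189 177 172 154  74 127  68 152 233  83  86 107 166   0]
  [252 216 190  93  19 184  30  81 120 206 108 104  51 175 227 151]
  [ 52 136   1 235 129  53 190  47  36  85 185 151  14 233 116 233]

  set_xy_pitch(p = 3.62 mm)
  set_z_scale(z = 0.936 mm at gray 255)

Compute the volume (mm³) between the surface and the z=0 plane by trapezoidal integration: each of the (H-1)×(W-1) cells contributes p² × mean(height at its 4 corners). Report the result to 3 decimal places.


1195.042

height_mm = gray/255 × 0.936; cell vol = 3.62² × mean(4 corners)
unit = 3.62² × 0.936 / (4×255) = 0.0120252 mm³ per gray-sum
row 0: Σ corner-gray over 15 cells = 8286  → 99.6409
row 1: Σ corner-gray over 15 cells = 9326  → 112.1471
row 2: Σ corner-gray over 15 cells = 7806  → 93.8688
row 3: Σ corner-gray over 15 cells = 6711  → 80.7012
row 4: Σ corner-gray over 15 cells = 7072  → 85.0423
row 5: Σ corner-gray over 15 cells = 7582  → 91.1752
row 6: Σ corner-gray over 15 cells = 7547  → 90.7543
row 7: Σ corner-gray over 15 cells = 7244  → 87.1107
row 8: Σ corner-gray over 15 cells = 7311  → 87.9163
row 9: Σ corner-gray over 15 cells = 7551  → 90.8024
row 10: Σ corner-gray over 15 cells = 7680  → 92.3536
row 11: Σ corner-gray over 15 cells = 7744  → 93.1233
row 12: Σ corner-gray over 15 cells = 7518  → 90.4056
Σ rows: total corner-gray = 99378  → 1195.0417 mm³


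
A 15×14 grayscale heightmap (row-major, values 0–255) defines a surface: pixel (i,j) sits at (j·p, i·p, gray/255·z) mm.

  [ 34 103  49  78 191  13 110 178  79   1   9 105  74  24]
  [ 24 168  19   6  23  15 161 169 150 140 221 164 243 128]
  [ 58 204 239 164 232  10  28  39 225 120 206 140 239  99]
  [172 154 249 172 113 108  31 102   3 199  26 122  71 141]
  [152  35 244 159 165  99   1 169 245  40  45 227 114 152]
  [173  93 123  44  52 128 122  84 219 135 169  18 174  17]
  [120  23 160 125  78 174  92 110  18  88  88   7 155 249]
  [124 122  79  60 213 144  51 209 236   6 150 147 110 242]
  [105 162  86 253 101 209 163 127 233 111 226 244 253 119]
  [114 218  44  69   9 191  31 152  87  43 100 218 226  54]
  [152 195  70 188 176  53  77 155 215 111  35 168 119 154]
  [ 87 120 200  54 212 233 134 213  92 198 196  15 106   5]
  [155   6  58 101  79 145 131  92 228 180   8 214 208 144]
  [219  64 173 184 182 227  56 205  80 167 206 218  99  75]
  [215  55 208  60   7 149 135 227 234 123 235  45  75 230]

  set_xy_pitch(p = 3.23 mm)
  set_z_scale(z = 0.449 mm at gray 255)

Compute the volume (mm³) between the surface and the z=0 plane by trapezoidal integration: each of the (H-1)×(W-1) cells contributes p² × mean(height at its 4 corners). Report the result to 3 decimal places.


height_mm = gray/255 × 0.449; cell vol = 3.23² × mean(4 corners)
unit = 3.23² × 0.449 / (4×255) = 0.00459252 mm³ per gray-sum
row 0: Σ corner-gray over 13 cells = 5148  → 23.6423
row 1: Σ corner-gray over 13 cells = 6959  → 31.9594
row 2: Σ corner-gray over 13 cells = 6862  → 31.5139
row 3: Σ corner-gray over 13 cells = 6403  → 29.4059
row 4: Σ corner-gray over 13 cells = 6302  → 28.9421
row 5: Σ corner-gray over 13 cells = 5517  → 25.3369
row 6: Σ corner-gray over 13 cells = 6025  → 27.6699
row 7: Σ corner-gray over 13 cells = 7980  → 36.6483
row 8: Σ corner-gray over 13 cells = 7504  → 34.4623
row 9: Σ corner-gray over 13 cells = 6374  → 29.2727
row 10: Σ corner-gray over 13 cells = 7068  → 32.4599
row 11: Σ corner-gray over 13 cells = 6837  → 31.3991
row 12: Σ corner-gray over 13 cells = 7215  → 33.1350
row 13: Σ corner-gray over 13 cells = 7567  → 34.7516
Σ rows: total corner-gray = 93761  → 430.5994 mm³

430.599


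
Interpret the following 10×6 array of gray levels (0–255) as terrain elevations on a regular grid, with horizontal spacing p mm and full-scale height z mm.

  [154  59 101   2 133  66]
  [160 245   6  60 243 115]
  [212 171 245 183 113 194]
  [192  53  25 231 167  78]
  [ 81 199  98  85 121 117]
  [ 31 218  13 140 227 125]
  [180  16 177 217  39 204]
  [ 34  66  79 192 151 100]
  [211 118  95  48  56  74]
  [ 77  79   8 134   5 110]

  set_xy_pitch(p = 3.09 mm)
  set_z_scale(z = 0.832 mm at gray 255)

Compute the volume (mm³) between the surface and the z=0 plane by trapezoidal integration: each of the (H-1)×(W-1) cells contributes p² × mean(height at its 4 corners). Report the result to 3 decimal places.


height_mm = gray/255 × 0.832; cell vol = 3.09² × mean(4 corners)
unit = 3.09² × 0.832 / (4×255) = 0.00778825 mm³ per gray-sum
row 0: Σ corner-gray over 5 cells = 2193  → 17.0796
row 1: Σ corner-gray over 5 cells = 3213  → 25.0237
row 2: Σ corner-gray over 5 cells = 3052  → 23.7698
row 3: Σ corner-gray over 5 cells = 2426  → 18.8943
row 4: Σ corner-gray over 5 cells = 2556  → 19.9068
row 5: Σ corner-gray over 5 cells = 2634  → 20.5143
row 6: Σ corner-gray over 5 cells = 2392  → 18.6295
row 7: Σ corner-gray over 5 cells = 2029  → 15.8024
row 8: Σ corner-gray over 5 cells = 1558  → 12.1341
Σ rows: total corner-gray = 22053  → 171.7544 mm³

171.754


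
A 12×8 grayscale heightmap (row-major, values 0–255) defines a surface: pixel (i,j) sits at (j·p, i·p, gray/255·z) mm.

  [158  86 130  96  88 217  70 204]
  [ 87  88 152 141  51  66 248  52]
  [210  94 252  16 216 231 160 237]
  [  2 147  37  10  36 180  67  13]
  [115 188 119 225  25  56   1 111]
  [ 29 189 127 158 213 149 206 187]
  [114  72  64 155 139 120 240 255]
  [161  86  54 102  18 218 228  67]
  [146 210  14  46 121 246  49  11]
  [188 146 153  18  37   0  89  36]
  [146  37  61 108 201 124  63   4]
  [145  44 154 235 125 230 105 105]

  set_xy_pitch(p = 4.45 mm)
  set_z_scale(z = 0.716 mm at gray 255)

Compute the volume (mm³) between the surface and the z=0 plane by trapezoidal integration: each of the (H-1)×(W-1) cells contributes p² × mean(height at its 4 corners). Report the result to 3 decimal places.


height_mm = gray/255 × 0.716; cell vol = 4.45² × mean(4 corners)
unit = 4.45² × 0.716 / (4×255) = 0.0139006 mm³ per gray-sum
row 0: Σ corner-gray over 7 cells = 3367  → 46.8032
row 1: Σ corner-gray over 7 cells = 4016  → 55.8247
row 2: Σ corner-gray over 7 cells = 3354  → 46.6225
row 3: Σ corner-gray over 7 cells = 2423  → 33.6811
row 4: Σ corner-gray over 7 cells = 3754  → 52.1828
row 5: Σ corner-gray over 7 cells = 4249  → 59.0636
row 6: Σ corner-gray over 7 cells = 3589  → 49.8892
row 7: Σ corner-gray over 7 cells = 3169  → 44.0509
row 8: Σ corner-gray over 7 cells = 2639  → 36.6836
row 9: Σ corner-gray over 7 cells = 2448  → 34.0286
row 10: Σ corner-gray over 7 cells = 3374  → 46.9006
Σ rows: total corner-gray = 36382  → 505.7308 mm³

505.731


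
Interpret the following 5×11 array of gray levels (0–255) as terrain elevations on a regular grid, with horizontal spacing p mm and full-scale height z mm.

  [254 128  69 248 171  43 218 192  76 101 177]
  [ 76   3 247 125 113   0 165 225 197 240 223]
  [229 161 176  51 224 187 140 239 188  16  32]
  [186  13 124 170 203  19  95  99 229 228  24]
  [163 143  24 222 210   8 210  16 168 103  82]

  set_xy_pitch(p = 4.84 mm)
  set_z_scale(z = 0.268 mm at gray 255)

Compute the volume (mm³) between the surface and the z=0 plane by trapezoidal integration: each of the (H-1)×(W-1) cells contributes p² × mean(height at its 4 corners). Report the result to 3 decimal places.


138.019

height_mm = gray/255 × 0.268; cell vol = 4.84² × mean(4 corners)
unit = 4.84² × 0.268 / (4×255) = 0.00615496 mm³ per gray-sum
row 0: Σ corner-gray over 10 cells = 5852  → 36.0188
row 1: Σ corner-gray over 10 cells = 5954  → 36.6466
row 2: Σ corner-gray over 10 cells = 5595  → 34.4370
row 3: Σ corner-gray over 10 cells = 5023  → 30.9164
Σ rows: total corner-gray = 22424  → 138.0189 mm³


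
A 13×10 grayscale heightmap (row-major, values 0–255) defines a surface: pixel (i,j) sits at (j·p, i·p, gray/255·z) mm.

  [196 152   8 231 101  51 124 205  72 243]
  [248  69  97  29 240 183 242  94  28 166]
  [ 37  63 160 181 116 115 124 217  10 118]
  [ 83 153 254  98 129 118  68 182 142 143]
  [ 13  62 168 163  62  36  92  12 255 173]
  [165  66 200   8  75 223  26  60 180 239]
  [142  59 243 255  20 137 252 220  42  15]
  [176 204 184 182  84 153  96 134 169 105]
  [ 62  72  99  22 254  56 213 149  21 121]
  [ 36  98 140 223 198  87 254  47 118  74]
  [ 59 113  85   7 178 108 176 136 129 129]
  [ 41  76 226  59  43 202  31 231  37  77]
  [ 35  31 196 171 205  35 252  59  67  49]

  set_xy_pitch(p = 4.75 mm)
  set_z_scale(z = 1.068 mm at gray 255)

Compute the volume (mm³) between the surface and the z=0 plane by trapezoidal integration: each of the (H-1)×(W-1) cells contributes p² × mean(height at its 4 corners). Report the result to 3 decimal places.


height_mm = gray/255 × 1.068; cell vol = 4.75² × mean(4 corners)
unit = 4.75² × 1.068 / (4×255) = 0.0236243 mm³ per gray-sum
row 0: Σ corner-gray over 9 cells = 4705  → 111.1522
row 1: Σ corner-gray over 9 cells = 4505  → 106.4273
row 2: Σ corner-gray over 9 cells = 4641  → 109.6402
row 3: Σ corner-gray over 9 cells = 4400  → 103.9468
row 4: Σ corner-gray over 9 cells = 3966  → 93.6938
row 5: Σ corner-gray over 9 cells = 4693  → 110.8687
row 6: Σ corner-gray over 9 cells = 5306  → 125.3503
row 7: Σ corner-gray over 9 cells = 4648  → 109.8056
row 8: Σ corner-gray over 9 cells = 4395  → 103.8286
row 9: Σ corner-gray over 9 cells = 4492  → 106.1202
row 10: Σ corner-gray over 9 cells = 3980  → 94.0246
row 11: Σ corner-gray over 9 cells = 4044  → 95.5365
Σ rows: total corner-gray = 53775  → 1270.3948 mm³

1270.395


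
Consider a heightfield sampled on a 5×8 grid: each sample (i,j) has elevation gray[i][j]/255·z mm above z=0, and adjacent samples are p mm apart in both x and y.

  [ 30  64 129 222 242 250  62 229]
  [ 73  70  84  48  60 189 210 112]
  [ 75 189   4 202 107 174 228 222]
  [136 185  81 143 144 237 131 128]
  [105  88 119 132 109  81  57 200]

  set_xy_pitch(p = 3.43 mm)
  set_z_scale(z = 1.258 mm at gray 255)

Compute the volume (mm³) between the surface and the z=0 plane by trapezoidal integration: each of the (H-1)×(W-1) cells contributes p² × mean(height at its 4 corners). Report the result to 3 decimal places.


height_mm = gray/255 × 1.258; cell vol = 3.43² × mean(4 corners)
unit = 3.43² × 1.258 / (4×255) = 0.01451 mm³ per gray-sum
row 0: Σ corner-gray over 7 cells = 3704  → 53.7452
row 1: Σ corner-gray over 7 cells = 3612  → 52.4103
row 2: Σ corner-gray over 7 cells = 4211  → 61.1018
row 3: Σ corner-gray over 7 cells = 3583  → 51.9895
Σ rows: total corner-gray = 15110  → 219.2468 mm³

219.247


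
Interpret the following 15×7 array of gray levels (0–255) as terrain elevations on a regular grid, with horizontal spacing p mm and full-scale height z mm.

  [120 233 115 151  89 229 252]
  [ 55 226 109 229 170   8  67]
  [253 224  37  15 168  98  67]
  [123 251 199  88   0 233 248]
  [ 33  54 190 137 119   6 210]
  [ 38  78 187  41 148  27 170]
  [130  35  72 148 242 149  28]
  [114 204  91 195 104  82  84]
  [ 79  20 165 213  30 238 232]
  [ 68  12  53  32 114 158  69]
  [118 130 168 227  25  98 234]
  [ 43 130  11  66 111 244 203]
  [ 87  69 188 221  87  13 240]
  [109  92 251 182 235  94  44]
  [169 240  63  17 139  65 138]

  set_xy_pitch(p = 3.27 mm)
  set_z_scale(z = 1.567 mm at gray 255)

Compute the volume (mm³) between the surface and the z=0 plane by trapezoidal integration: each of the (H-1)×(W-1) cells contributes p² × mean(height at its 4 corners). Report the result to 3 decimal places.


686.937

height_mm = gray/255 × 1.567; cell vol = 3.27² × mean(4 corners)
unit = 3.27² × 1.567 / (4×255) = 0.0164272 mm³ per gray-sum
row 0: Σ corner-gray over 6 cells = 3612  → 59.3352
row 1: Σ corner-gray over 6 cells = 3010  → 49.4460
row 2: Σ corner-gray over 6 cells = 3317  → 54.4891
row 3: Σ corner-gray over 6 cells = 3168  → 52.0415
row 4: Σ corner-gray over 6 cells = 2425  → 39.8360
row 5: Σ corner-gray over 6 cells = 2620  → 43.0393
row 6: Σ corner-gray over 6 cells = 3000  → 49.2817
row 7: Σ corner-gray over 6 cells = 3193  → 52.4521
row 8: Σ corner-gray over 6 cells = 2518  → 41.3638
row 9: Σ corner-gray over 6 cells = 2523  → 41.4459
row 10: Σ corner-gray over 6 cells = 3018  → 49.5774
row 11: Σ corner-gray over 6 cells = 2853  → 46.8669
row 12: Σ corner-gray over 6 cells = 3344  → 54.9327
row 13: Σ corner-gray over 6 cells = 3216  → 52.8300
Σ rows: total corner-gray = 41817  → 686.9375 mm³


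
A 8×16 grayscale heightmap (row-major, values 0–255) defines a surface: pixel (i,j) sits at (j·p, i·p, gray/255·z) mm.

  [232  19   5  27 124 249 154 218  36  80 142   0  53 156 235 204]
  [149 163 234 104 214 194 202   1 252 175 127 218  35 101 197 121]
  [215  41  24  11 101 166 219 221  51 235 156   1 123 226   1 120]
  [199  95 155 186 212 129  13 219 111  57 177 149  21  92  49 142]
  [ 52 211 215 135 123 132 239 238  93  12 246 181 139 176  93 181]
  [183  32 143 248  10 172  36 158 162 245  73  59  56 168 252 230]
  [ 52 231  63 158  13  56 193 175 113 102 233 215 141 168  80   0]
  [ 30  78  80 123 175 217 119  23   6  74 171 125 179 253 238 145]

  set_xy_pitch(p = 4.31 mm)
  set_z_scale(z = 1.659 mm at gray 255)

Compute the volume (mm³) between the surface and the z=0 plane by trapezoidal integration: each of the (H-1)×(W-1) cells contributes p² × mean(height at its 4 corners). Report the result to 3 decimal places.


height_mm = gray/255 × 1.659; cell vol = 4.31² × mean(4 corners)
unit = 4.31² × 1.659 / (4×255) = 0.0302135 mm³ per gray-sum
row 0: Σ corner-gray over 15 cells = 8136  → 245.8169
row 1: Σ corner-gray over 15 cells = 8191  → 247.4786
row 2: Σ corner-gray over 15 cells = 7158  → 216.2681
row 3: Σ corner-gray over 15 cells = 8370  → 252.8868
row 4: Σ corner-gray over 15 cells = 8740  → 264.0658
row 5: Σ corner-gray over 15 cells = 7975  → 240.9525
row 6: Σ corner-gray over 15 cells = 7831  → 236.6018
Σ rows: total corner-gray = 56401  → 1704.0705 mm³

1704.071


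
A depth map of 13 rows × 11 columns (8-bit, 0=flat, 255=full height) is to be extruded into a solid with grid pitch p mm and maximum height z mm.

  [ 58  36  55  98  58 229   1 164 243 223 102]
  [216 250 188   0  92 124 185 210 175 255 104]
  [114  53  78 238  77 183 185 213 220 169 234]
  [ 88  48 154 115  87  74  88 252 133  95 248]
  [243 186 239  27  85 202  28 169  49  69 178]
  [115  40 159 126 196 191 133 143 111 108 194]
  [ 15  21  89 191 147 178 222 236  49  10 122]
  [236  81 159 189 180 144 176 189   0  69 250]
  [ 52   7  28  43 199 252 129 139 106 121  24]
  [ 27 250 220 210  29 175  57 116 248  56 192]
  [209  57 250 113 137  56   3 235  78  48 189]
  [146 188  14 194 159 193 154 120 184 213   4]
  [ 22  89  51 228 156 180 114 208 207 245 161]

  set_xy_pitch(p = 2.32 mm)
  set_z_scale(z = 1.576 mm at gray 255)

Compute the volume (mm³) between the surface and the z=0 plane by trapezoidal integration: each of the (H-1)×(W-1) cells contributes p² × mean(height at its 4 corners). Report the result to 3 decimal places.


height_mm = gray/255 × 1.576; cell vol = 2.32² × mean(4 corners)
unit = 2.32² × 1.576 / (4×255) = 0.00831634 mm³ per gray-sum
row 0: Σ corner-gray over 10 cells = 5652  → 47.0039
row 1: Σ corner-gray over 10 cells = 6458  → 53.7069
row 2: Σ corner-gray over 10 cells = 5608  → 46.6380
row 3: Σ corner-gray over 10 cells = 4957  → 41.2241
row 4: Σ corner-gray over 10 cells = 5252  → 43.6774
row 5: Σ corner-gray over 10 cells = 5146  → 42.7959
row 6: Σ corner-gray over 10 cells = 5283  → 43.9352
row 7: Σ corner-gray over 10 cells = 4984  → 41.4486
row 8: Σ corner-gray over 10 cells = 5065  → 42.1222
row 9: Σ corner-gray over 10 cells = 5293  → 44.0184
row 10: Σ corner-gray over 10 cells = 5340  → 44.4092
row 11: Σ corner-gray over 10 cells = 6127  → 50.9542
Σ rows: total corner-gray = 65165  → 541.9340 mm³

541.934


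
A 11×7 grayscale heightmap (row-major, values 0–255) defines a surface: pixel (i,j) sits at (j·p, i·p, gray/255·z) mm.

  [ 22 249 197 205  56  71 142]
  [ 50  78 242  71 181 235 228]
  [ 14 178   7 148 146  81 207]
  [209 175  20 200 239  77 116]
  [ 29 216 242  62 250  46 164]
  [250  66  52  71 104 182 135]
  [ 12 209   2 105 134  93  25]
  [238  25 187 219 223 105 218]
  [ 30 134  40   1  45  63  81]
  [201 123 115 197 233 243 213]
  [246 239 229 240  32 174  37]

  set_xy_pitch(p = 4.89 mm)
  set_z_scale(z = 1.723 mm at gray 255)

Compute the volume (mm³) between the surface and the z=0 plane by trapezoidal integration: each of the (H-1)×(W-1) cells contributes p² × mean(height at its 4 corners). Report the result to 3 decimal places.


1297.858

height_mm = gray/255 × 1.723; cell vol = 4.89² × mean(4 corners)
unit = 4.89² × 1.723 / (4×255) = 0.0403927 mm³ per gray-sum
row 0: Σ corner-gray over 6 cells = 3612  → 145.8984
row 1: Σ corner-gray over 6 cells = 3233  → 130.5896
row 2: Σ corner-gray over 6 cells = 3088  → 124.7326
row 3: Σ corner-gray over 6 cells = 3572  → 144.2827
row 4: Σ corner-gray over 6 cells = 3160  → 127.6409
row 5: Σ corner-gray over 6 cells = 2458  → 99.2852
row 6: Σ corner-gray over 6 cells = 3097  → 125.0962
row 7: Σ corner-gray over 6 cells = 2651  → 107.0810
row 8: Σ corner-gray over 6 cells = 2913  → 117.6639
row 9: Σ corner-gray over 6 cells = 4347  → 175.5870
Σ rows: total corner-gray = 32131  → 1297.8577 mm³


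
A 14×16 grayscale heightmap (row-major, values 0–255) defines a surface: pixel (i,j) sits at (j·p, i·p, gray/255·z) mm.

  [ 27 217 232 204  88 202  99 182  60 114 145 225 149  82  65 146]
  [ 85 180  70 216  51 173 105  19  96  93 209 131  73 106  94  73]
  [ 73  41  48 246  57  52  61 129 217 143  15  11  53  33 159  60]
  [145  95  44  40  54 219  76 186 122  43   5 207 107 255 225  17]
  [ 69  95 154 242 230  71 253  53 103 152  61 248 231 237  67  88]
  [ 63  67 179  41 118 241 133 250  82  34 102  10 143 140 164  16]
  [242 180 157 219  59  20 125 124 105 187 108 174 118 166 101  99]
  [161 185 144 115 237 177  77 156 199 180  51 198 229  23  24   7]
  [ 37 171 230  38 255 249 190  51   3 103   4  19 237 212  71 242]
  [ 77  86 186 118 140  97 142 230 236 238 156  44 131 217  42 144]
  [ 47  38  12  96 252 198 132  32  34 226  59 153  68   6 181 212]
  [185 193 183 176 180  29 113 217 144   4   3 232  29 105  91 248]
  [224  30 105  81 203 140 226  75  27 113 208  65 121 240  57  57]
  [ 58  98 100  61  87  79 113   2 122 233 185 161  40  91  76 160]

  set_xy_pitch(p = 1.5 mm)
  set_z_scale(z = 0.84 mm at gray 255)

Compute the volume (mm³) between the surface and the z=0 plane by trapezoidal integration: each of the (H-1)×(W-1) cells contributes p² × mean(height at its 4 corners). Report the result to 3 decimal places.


179.811

height_mm = gray/255 × 0.84; cell vol = 1.5² × mean(4 corners)
unit = 1.5² × 0.84 / (4×255) = 0.00185294 mm³ per gray-sum
row 0: Σ corner-gray over 15 cells = 7691  → 14.2510
row 1: Σ corner-gray over 15 cells = 6053  → 11.2159
row 2: Σ corner-gray over 15 cells = 6181  → 11.4530
row 3: Σ corner-gray over 15 cells = 8069  → 14.9514
row 4: Σ corner-gray over 15 cells = 8038  → 14.8939
row 5: Σ corner-gray over 15 cells = 7514  → 13.9230
row 6: Σ corner-gray over 15 cells = 8185  → 15.1663
row 7: Σ corner-gray over 15 cells = 8103  → 15.0144
row 8: Σ corner-gray over 15 cells = 8292  → 15.3646
row 9: Σ corner-gray over 15 cells = 7580  → 14.0453
row 10: Σ corner-gray over 15 cells = 7064  → 13.0892
row 11: Σ corner-gray over 15 cells = 7494  → 13.8859
row 12: Σ corner-gray over 15 cells = 6777  → 12.5574
Σ rows: total corner-gray = 97041  → 179.8113 mm³


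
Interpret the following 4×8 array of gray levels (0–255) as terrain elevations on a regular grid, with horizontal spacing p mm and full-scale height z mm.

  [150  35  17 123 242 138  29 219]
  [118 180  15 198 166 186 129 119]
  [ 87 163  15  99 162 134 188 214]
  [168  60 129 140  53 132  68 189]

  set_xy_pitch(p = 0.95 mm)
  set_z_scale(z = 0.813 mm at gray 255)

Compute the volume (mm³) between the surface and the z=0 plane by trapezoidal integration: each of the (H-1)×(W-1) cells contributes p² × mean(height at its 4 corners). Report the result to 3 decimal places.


7.678

height_mm = gray/255 × 0.813; cell vol = 0.95² × mean(4 corners)
unit = 0.95² × 0.813 / (4×255) = 0.000719346 mm³ per gray-sum
row 0: Σ corner-gray over 7 cells = 3522  → 2.5335
row 1: Σ corner-gray over 7 cells = 3808  → 2.7393
row 2: Σ corner-gray over 7 cells = 3344  → 2.4055
Σ rows: total corner-gray = 10674  → 7.6783 mm³


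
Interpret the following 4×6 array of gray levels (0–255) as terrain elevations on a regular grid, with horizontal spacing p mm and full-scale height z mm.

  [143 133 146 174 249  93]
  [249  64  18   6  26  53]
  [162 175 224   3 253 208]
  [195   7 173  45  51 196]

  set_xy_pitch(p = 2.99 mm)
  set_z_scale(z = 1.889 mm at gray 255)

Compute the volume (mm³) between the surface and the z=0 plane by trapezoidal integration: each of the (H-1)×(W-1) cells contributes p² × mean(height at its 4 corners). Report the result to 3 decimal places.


height_mm = gray/255 × 1.889; cell vol = 2.99² × mean(4 corners)
unit = 2.99² × 1.889 / (4×255) = 0.0165567 mm³ per gray-sum
row 0: Σ corner-gray over 5 cells = 2170  → 35.9281
row 1: Σ corner-gray over 5 cells = 2210  → 36.5903
row 2: Σ corner-gray over 5 cells = 2623  → 43.4283
Σ rows: total corner-gray = 7003  → 115.9467 mm³

115.947


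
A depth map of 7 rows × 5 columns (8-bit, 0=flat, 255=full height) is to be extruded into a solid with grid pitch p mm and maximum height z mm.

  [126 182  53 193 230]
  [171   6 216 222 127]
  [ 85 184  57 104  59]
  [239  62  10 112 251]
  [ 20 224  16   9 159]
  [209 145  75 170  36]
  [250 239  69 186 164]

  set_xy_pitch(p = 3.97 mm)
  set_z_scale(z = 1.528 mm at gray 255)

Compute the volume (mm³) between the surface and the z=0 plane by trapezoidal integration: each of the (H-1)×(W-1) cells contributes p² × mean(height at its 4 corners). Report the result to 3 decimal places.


277.989

height_mm = gray/255 × 1.528; cell vol = 3.97² × mean(4 corners)
unit = 3.97² × 1.528 / (4×255) = 0.0236104 mm³ per gray-sum
row 0: Σ corner-gray over 4 cells = 2398  → 56.6179
row 1: Σ corner-gray over 4 cells = 2020  → 47.6931
row 2: Σ corner-gray over 4 cells = 1692  → 39.9489
row 3: Σ corner-gray over 4 cells = 1535  → 36.2420
row 4: Σ corner-gray over 4 cells = 1702  → 40.1850
row 5: Σ corner-gray over 4 cells = 2427  → 57.3026
Σ rows: total corner-gray = 11774  → 277.9894 mm³


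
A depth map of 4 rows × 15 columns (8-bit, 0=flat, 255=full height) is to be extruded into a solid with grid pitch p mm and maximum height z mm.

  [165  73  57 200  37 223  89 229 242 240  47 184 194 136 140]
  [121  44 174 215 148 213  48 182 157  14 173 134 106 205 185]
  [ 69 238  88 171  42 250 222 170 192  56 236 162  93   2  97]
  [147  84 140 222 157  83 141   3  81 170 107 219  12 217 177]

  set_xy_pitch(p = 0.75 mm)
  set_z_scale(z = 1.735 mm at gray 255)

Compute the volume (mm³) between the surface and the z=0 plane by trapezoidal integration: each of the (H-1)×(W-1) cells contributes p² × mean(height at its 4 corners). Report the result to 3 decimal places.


height_mm = gray/255 × 1.735; cell vol = 0.75² × mean(4 corners)
unit = 0.75² × 1.735 / (4×255) = 0.000956801 mm³ per gray-sum
row 0: Σ corner-gray over 14 cells = 8139  → 7.7874
row 1: Σ corner-gray over 14 cells = 7942  → 7.5989
row 2: Σ corner-gray over 14 cells = 7606  → 7.2774
Σ rows: total corner-gray = 23687  → 22.6638 mm³

22.664


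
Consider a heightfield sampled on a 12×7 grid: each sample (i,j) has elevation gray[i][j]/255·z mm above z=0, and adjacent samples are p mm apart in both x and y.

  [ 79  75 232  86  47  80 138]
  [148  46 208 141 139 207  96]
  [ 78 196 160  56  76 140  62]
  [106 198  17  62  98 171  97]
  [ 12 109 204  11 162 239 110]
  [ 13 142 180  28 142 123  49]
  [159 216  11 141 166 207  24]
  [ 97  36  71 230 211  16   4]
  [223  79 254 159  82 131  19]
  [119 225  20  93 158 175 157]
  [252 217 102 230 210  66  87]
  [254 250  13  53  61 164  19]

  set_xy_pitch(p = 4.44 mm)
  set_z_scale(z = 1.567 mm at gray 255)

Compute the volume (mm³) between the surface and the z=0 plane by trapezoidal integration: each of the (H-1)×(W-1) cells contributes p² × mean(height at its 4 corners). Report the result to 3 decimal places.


1013.959

height_mm = gray/255 × 1.567; cell vol = 4.44² × mean(4 corners)
unit = 4.44² × 1.567 / (4×255) = 0.0302855 mm³ per gray-sum
row 0: Σ corner-gray over 6 cells = 2983  → 90.3417
row 1: Σ corner-gray over 6 cells = 3122  → 94.5513
row 2: Σ corner-gray over 6 cells = 2691  → 81.4983
row 3: Σ corner-gray over 6 cells = 2867  → 86.8285
row 4: Σ corner-gray over 6 cells = 2864  → 86.7377
row 5: Σ corner-gray over 6 cells = 2957  → 89.5542
row 6: Σ corner-gray over 6 cells = 2894  → 87.6462
row 7: Σ corner-gray over 6 cells = 2881  → 87.2525
row 8: Σ corner-gray over 6 cells = 3270  → 99.0336
row 9: Σ corner-gray over 6 cells = 3607  → 109.2398
row 10: Σ corner-gray over 6 cells = 3344  → 101.2747
Σ rows: total corner-gray = 33480  → 1013.9586 mm³
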